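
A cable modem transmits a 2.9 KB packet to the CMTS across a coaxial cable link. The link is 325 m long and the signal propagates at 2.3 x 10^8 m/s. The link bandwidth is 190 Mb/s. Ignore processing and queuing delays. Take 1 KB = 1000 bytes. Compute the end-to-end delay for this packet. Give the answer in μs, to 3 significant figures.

124 μs

L = 23200 bits.
Transmission delay = L/R = 23200 / 190000000 = 122.105 μs.
Propagation delay = d/s = 325 m / 2.3e+08 m/s = 1.41304 μs.
Total = 124 μs.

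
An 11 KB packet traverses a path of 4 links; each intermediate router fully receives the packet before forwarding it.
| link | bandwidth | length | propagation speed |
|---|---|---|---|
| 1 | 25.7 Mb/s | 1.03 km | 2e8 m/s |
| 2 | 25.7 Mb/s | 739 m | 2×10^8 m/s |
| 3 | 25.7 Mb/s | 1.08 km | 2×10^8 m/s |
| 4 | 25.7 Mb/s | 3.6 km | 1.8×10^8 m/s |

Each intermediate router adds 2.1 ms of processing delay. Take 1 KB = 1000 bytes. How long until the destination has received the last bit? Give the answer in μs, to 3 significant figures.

20000 μs

L = 88000 bits.
Transmission delay per hop = L/R = 88000/25700000 = 3424.12 μs; 4 hops → 13696.5 μs.
Propagation delays (d/s per hop): 5.15, 3.695, 5.4, 20 μs; sum = 34.245 μs.
Processing at 3 router(s): 3 × 2.1 ms = 6300 μs.
End-to-end = 20000 μs.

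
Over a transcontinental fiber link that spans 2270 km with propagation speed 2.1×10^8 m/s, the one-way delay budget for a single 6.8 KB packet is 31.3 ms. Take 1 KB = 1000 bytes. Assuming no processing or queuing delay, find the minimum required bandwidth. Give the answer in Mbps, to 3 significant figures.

2.65 Mbps

L = 54400 bits.
Propagation delay = 2270000 / 210000000 = 10.8095 ms.
Transmission budget = 31.3 − 10.8095 = 20.4905 ms.
R ≥ L / t_tx = 54400 bits / 0.0204905 s = 2.65 Mbps.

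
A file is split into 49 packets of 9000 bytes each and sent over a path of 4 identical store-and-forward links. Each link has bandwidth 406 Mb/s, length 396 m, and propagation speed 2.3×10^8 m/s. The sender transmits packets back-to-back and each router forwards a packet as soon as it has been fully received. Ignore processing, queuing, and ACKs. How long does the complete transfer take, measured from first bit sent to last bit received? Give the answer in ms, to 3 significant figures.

Per-hop transmission t_tx = L/R = 72000/406000000 = 0.17734 ms.
Per-hop propagation t_prop = 396/2.3e+08 = 0.00172174 ms.
Pipeline fill: first packet needs 4·t_tx to clear all hops; remaining 48 packets each add one t_tx.
Total = (4+49-1)·t_tx + 4·t_prop = 52·0.17734 + 4·0.00172174 = 9.23 ms.

9.23 ms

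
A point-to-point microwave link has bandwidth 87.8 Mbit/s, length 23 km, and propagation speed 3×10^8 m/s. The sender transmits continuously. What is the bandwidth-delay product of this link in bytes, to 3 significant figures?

841 bytes

Propagation delay = 23000 / 300000000 = 7.66667e-05 s.
BDP = R × t_prop = 87800000 × 7.66667e-05 = 6731.33 bits.
In bytes: 6731.33/8 = 841 bytes.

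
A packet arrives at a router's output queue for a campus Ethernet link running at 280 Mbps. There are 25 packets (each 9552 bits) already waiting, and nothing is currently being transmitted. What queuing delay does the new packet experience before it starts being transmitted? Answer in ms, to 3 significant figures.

0.853 ms

Each queued packet: L/R = 9552/280000000 = 0.0341143 ms.
25 queued → 0.852857 ms.
Queuing delay = 0.853 ms.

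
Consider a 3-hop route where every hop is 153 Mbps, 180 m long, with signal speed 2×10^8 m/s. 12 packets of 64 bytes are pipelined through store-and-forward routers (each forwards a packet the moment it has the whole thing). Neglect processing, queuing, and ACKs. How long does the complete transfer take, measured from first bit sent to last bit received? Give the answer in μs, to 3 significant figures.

49.5 μs

Per-hop transmission t_tx = L/R = 512/153000000 = 3.34641 μs.
Per-hop propagation t_prop = 180/200000000 = 0.9 μs.
Pipeline fill: first packet needs 3·t_tx to clear all hops; remaining 11 packets each add one t_tx.
Total = (3+12-1)·t_tx + 3·t_prop = 14·3.34641 + 3·0.9 = 49.5 μs.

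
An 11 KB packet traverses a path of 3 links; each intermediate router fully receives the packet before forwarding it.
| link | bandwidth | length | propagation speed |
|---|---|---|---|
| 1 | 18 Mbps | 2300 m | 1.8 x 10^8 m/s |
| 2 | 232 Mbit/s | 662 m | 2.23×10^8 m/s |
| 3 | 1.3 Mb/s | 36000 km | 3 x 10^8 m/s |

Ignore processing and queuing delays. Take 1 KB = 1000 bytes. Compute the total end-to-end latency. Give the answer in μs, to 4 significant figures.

193000 μs

L = 88000 bits.
Transmission delays (L/R per hop): 4888.89, 379.31, 67692.3 μs; sum = 72960.5 μs.
Propagation delays (d/s per hop): 12.7778, 2.96861, 120000 μs; sum = 120016 μs.
End-to-end = 193000 μs.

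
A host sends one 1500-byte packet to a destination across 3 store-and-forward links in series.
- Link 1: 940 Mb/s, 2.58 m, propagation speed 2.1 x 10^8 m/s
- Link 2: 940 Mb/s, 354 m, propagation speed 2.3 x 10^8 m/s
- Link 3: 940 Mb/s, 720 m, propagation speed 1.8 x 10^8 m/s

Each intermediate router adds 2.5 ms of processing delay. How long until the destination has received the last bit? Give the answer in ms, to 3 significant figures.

L = 1500 × 8 = 12000 bits.
Transmission delay per hop = L/R = 12000/940000000 = 0.012766 ms; 3 hops → 0.0382979 ms.
Propagation delays (d/s per hop): 1.22857e-05, 0.00153913, 0.004 ms; sum = 0.00555142 ms.
Processing at 2 router(s): 2 × 2.5 ms = 5 ms.
End-to-end = 5.04 ms.

5.04 ms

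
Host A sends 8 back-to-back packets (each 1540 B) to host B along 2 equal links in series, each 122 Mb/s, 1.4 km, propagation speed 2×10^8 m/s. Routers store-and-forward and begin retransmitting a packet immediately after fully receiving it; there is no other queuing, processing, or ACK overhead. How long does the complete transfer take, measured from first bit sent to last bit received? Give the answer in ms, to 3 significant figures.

0.923 ms

Per-hop transmission t_tx = L/R = 12320/122000000 = 0.100984 ms.
Per-hop propagation t_prop = 1400/200000000 = 0.007 ms.
Pipeline fill: first packet needs 2·t_tx to clear all hops; remaining 7 packets each add one t_tx.
Total = (2+8-1)·t_tx + 2·t_prop = 9·0.100984 + 2·0.007 = 0.923 ms.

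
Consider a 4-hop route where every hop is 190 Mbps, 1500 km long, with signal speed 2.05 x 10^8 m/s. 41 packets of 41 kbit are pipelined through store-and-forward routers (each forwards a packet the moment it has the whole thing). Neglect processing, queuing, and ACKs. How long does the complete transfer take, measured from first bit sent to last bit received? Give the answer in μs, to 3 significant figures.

38800 μs

Per-hop transmission t_tx = L/R = 41000/190000000 = 215.789 μs.
Per-hop propagation t_prop = 1500000/2.05e+08 = 7317.07 μs.
Pipeline fill: first packet needs 4·t_tx to clear all hops; remaining 40 packets each add one t_tx.
Total = (4+41-1)·t_tx + 4·t_prop = 44·215.789 + 4·7317.07 = 38800 μs.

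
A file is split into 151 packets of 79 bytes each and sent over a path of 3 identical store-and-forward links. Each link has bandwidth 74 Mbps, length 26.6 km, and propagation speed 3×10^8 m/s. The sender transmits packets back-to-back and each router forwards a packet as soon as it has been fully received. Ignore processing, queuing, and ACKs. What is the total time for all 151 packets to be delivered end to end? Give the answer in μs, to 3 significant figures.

Per-hop transmission t_tx = L/R = 632/74000000 = 8.54054 μs.
Per-hop propagation t_prop = 26600/300000000 = 88.6667 μs.
Pipeline fill: first packet needs 3·t_tx to clear all hops; remaining 150 packets each add one t_tx.
Total = (3+151-1)·t_tx + 3·t_prop = 153·8.54054 + 3·88.6667 = 1570 μs.

1570 μs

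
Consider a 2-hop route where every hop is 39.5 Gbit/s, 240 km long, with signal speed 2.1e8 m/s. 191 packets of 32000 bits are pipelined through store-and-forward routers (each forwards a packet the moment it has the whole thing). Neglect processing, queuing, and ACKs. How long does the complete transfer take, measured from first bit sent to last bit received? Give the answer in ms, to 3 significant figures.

Per-hop transmission t_tx = L/R = 32000/39500000000 = 0.000810127 ms.
Per-hop propagation t_prop = 240000/210000000 = 1.14286 ms.
Pipeline fill: first packet needs 2·t_tx to clear all hops; remaining 190 packets each add one t_tx.
Total = (2+191-1)·t_tx + 2·t_prop = 192·0.000810127 + 2·1.14286 = 2.44 ms.

2.44 ms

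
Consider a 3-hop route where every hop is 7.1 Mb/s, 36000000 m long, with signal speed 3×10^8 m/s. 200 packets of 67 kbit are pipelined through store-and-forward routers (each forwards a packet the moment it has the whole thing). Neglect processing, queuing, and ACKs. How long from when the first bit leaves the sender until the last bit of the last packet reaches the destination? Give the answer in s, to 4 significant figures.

Per-hop transmission t_tx = L/R = 67000/7100000 = 0.00943662 s.
Per-hop propagation t_prop = 36000000/300000000 = 0.12 s.
Pipeline fill: first packet needs 3·t_tx to clear all hops; remaining 199 packets each add one t_tx.
Total = (3+200-1)·t_tx + 3·t_prop = 202·0.00943662 + 3·0.12 = 2.266 s.

2.266 s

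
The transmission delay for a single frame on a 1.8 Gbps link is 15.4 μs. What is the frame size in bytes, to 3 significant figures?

L = R × t_tx = 1800000000 b/s × 1.54e-05 s = 27720 bits.
In bytes: 27720 / 8 = 3470 bytes.

3470 bytes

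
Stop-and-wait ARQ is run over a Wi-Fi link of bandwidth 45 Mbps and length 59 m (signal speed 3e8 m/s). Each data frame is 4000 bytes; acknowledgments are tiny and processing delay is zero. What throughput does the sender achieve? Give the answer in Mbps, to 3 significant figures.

t_tx = L/R = 32000/45000000 = 0.000711111 s.
t_prop = 59/300000000 = 1.96667e-07 s; RTT = 3.93333e-07 s.
Cycle = t_tx + RTT = 0.000711504 s.
Throughput = L / cycle = 32000 / 0.000711504 = 45.0 Mbps.

45.0 Mbps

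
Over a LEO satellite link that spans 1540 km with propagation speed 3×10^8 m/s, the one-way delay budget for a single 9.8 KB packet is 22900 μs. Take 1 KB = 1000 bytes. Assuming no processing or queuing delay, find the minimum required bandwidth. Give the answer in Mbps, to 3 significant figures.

L = 78400 bits.
Propagation delay = 1540000 / 300000000 = 5133.33 μs.
Transmission budget = 22900 − 5133.33 = 17766.7 μs.
R ≥ L / t_tx = 78400 bits / 0.0177667 s = 4.41 Mbps.

4.41 Mbps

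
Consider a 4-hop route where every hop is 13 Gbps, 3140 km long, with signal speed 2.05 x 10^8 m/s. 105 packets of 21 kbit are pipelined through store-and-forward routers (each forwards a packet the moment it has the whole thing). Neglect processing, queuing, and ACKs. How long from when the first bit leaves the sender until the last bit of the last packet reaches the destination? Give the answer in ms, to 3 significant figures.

61.4 ms

Per-hop transmission t_tx = L/R = 21000/13000000000 = 0.00161538 ms.
Per-hop propagation t_prop = 3140000/2.05e+08 = 15.3171 ms.
Pipeline fill: first packet needs 4·t_tx to clear all hops; remaining 104 packets each add one t_tx.
Total = (4+105-1)·t_tx + 4·t_prop = 108·0.00161538 + 4·15.3171 = 61.4 ms.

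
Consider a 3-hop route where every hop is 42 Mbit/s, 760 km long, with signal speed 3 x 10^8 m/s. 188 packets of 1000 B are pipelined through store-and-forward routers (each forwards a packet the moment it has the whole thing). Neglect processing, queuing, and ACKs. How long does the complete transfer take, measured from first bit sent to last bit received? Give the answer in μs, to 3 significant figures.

Per-hop transmission t_tx = L/R = 8000/42000000 = 190.476 μs.
Per-hop propagation t_prop = 760000/300000000 = 2533.33 μs.
Pipeline fill: first packet needs 3·t_tx to clear all hops; remaining 187 packets each add one t_tx.
Total = (3+188-1)·t_tx + 3·t_prop = 190·190.476 + 3·2533.33 = 43800 μs.

43800 μs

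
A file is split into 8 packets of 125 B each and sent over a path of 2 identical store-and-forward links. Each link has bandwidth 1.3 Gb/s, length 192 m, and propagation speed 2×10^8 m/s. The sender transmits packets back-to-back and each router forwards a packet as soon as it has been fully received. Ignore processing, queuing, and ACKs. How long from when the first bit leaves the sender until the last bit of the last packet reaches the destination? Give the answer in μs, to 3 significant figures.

Per-hop transmission t_tx = L/R = 1000/1300000000 = 0.769231 μs.
Per-hop propagation t_prop = 192/200000000 = 0.96 μs.
Pipeline fill: first packet needs 2·t_tx to clear all hops; remaining 7 packets each add one t_tx.
Total = (2+8-1)·t_tx + 2·t_prop = 9·0.769231 + 2·0.96 = 8.84 μs.

8.84 μs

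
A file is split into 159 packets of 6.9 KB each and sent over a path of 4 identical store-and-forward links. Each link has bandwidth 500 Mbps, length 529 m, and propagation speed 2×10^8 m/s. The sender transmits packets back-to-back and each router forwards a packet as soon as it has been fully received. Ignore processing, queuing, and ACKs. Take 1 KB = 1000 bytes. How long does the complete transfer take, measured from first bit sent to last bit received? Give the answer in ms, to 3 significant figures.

17.9 ms

Per-hop transmission t_tx = L/R = 55200/500000000 = 0.1104 ms.
Per-hop propagation t_prop = 529/200000000 = 0.002645 ms.
Pipeline fill: first packet needs 4·t_tx to clear all hops; remaining 158 packets each add one t_tx.
Total = (4+159-1)·t_tx + 4·t_prop = 162·0.1104 + 4·0.002645 = 17.9 ms.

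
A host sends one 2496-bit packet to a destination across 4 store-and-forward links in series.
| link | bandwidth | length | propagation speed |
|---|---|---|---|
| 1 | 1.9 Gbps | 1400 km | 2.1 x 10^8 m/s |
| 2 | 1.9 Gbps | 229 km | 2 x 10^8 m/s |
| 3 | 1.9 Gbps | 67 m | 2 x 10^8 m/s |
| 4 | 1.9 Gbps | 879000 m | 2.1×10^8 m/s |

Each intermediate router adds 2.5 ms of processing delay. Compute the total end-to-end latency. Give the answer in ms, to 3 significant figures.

Transmission delay per hop = L/R = 2496/1900000000 = 0.00131368 ms; 4 hops → 0.00525474 ms.
Propagation delays (d/s per hop): 6.66667, 1.145, 0.000335, 4.18571 ms; sum = 11.9977 ms.
Processing at 3 router(s): 3 × 2.5 ms = 7.5 ms.
End-to-end = 19.5 ms.

19.5 ms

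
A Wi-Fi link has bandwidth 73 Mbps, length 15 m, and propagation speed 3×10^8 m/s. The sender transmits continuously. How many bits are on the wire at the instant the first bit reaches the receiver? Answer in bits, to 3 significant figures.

3.65 bits

Propagation delay = 15 / 300000000 = 5e-08 s.
BDP = R × t_prop = 73000000 × 5e-08 = 3.65 bits.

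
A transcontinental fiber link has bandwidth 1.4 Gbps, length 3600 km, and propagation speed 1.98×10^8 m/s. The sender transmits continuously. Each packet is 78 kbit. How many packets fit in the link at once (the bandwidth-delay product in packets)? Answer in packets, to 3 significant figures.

326 packets

Propagation delay = 3600000 / 198000000 = 0.0181818 s.
BDP = R × t_prop = 1400000000 × 0.0181818 = 25454500 bits.
In packets of 78000 bits: 326 packets.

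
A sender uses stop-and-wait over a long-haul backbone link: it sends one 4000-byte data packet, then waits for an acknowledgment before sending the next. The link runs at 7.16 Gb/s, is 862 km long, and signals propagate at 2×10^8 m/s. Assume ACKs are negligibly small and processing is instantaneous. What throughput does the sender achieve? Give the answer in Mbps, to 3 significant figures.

t_tx = L/R = 32000/7160000000 = 4.46927e-06 s.
t_prop = 862000/200000000 = 0.00431 s; RTT = 0.00862 s.
Cycle = t_tx + RTT = 0.00862447 s.
Throughput = L / cycle = 32000 / 0.00862447 = 3.71 Mbps.

3.71 Mbps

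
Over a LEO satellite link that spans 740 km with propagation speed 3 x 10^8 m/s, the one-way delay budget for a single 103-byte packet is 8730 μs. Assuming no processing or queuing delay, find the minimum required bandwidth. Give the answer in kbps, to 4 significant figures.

131.6 kbps

L = 824 bits.
Propagation delay = 740000 / 300000000 = 2466.67 μs.
Transmission budget = 8730 − 2466.67 = 6263.33 μs.
R ≥ L / t_tx = 824 bits / 0.00626333 s = 131.6 kbps.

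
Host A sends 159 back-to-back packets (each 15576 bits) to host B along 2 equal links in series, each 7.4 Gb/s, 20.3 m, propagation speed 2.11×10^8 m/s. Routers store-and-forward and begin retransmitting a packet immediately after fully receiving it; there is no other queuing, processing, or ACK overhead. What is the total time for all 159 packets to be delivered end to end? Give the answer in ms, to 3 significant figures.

0.337 ms

Per-hop transmission t_tx = L/R = 15576/7400000000 = 0.00210486 ms.
Per-hop propagation t_prop = 20.3/211000000 = 9.62085e-05 ms.
Pipeline fill: first packet needs 2·t_tx to clear all hops; remaining 158 packets each add one t_tx.
Total = (2+159-1)·t_tx + 2·t_prop = 160·0.00210486 + 2·9.62085e-05 = 0.337 ms.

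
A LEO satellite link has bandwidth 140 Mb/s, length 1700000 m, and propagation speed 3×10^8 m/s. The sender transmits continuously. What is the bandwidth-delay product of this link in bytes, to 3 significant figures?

Propagation delay = 1700000 / 300000000 = 0.00566667 s.
BDP = R × t_prop = 140000000 × 0.00566667 = 793333 bits.
In bytes: 793333/8 = 99200 bytes.

99200 bytes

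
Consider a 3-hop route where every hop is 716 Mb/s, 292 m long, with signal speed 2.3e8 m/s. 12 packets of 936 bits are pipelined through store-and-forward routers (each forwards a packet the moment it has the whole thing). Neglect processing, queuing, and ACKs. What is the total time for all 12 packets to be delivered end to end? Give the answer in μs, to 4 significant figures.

22.11 μs

Per-hop transmission t_tx = L/R = 936/716000000 = 1.30726 μs.
Per-hop propagation t_prop = 292/2.3e+08 = 1.26957 μs.
Pipeline fill: first packet needs 3·t_tx to clear all hops; remaining 11 packets each add one t_tx.
Total = (3+12-1)·t_tx + 3·t_prop = 14·1.30726 + 3·1.26957 = 22.11 μs.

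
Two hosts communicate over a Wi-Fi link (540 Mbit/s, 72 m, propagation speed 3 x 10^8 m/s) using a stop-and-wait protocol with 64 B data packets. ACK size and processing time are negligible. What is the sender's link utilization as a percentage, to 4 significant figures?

t_tx = L/R = 512/540000000 = 9.48148e-07 s.
t_prop = 72/300000000 = 2.4e-07 s; RTT = 4.8e-07 s.
Cycle = t_tx + RTT = 1.42815e-06 s.
Utilization = t_tx / cycle = 9.48148e-07/1.42815e-06 = 66.39 %.

66.39 %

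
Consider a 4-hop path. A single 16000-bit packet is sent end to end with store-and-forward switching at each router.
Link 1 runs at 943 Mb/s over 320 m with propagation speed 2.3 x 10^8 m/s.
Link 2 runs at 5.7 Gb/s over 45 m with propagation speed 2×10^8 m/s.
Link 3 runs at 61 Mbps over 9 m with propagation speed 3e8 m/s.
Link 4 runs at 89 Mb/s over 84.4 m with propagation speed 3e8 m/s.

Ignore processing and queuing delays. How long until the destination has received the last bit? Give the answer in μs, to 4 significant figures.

463.8 μs

Transmission delays (L/R per hop): 16.9671, 2.80702, 262.295, 179.775 μs; sum = 461.845 μs.
Propagation delays (d/s per hop): 1.3913, 0.225, 0.03, 0.281333 μs; sum = 1.92764 μs.
End-to-end = 463.8 μs.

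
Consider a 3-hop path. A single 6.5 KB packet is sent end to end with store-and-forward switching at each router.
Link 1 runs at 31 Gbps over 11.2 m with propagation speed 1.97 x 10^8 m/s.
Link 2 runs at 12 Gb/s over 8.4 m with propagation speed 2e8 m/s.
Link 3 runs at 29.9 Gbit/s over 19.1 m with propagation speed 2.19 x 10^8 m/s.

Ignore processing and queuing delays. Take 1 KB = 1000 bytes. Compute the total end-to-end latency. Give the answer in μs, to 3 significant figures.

7.94 μs

L = 52000 bits.
Transmission delays (L/R per hop): 1.67742, 4.33333, 1.73913 μs; sum = 7.74988 μs.
Propagation delays (d/s per hop): 0.0568528, 0.042, 0.0872146 μs; sum = 0.186067 μs.
End-to-end = 7.94 μs.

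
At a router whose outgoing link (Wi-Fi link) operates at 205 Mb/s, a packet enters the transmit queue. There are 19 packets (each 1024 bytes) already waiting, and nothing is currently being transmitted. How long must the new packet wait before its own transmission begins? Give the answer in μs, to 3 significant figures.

759 μs

Each queued packet: L/R = 8192/205000000 = 39.961 μs.
19 queued → 759.259 μs.
Queuing delay = 759 μs.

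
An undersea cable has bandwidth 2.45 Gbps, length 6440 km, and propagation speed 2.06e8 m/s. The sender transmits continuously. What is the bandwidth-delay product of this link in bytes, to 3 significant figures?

9570000 bytes

Propagation delay = 6440000 / 206000000 = 0.0312621 s.
BDP = R × t_prop = 2450000000 × 0.0312621 = 76592200 bits.
In bytes: 76592200/8 = 9570000 bytes.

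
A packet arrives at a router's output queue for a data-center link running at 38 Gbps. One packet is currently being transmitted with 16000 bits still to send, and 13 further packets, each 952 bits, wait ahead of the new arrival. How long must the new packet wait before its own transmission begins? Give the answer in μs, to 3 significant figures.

Each queued packet: L/R = 952/38000000000 = 0.0250526 μs.
13 queued → 0.325684 μs.
Plus remaining 16000 bits of current packet: 0.421053 μs.
Queuing delay = 0.747 μs.

0.747 μs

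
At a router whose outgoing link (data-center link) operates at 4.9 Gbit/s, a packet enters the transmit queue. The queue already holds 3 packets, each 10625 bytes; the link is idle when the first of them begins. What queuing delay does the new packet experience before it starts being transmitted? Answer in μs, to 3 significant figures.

Each queued packet: L/R = 85000/4900000000 = 17.3469 μs.
3 queued → 52.0408 μs.
Queuing delay = 52.0 μs.

52.0 μs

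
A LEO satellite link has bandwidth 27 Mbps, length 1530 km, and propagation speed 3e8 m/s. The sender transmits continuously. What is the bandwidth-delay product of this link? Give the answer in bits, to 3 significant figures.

138000 bits

Propagation delay = 1530000 / 300000000 = 0.0051 s.
BDP = R × t_prop = 27000000 × 0.0051 = 137700 bits.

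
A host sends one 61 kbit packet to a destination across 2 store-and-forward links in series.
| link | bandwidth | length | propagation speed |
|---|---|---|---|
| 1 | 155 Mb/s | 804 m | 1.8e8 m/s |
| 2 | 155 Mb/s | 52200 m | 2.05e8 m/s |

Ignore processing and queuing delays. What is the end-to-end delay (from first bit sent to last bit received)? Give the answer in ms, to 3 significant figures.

L = 61000 bits.
Transmission delay per hop = L/R = 61000/155000000 = 0.393548 ms; 2 hops → 0.787097 ms.
Propagation delays (d/s per hop): 0.00446667, 0.254634 ms; sum = 0.259101 ms.
End-to-end = 1.05 ms.

1.05 ms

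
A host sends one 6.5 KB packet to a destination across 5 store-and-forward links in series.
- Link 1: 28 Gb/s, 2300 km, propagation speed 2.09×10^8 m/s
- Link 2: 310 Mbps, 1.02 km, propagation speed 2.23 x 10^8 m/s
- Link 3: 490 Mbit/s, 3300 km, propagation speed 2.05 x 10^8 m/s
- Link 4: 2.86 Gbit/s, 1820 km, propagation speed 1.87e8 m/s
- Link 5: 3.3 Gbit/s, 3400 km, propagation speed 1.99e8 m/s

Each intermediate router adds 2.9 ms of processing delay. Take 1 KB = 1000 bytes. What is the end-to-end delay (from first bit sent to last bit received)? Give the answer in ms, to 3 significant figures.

L = 52000 bits.
Transmission delays (L/R per hop): 0.00185714, 0.167742, 0.106122, 0.0181818, 0.0157576 ms; sum = 0.309661 ms.
Propagation delays (d/s per hop): 11.0048, 0.00457399, 16.0976, 9.73262, 17.0854 ms; sum = 53.925 ms.
Processing at 4 router(s): 4 × 2.9 ms = 11.6 ms.
End-to-end = 65.8 ms.

65.8 ms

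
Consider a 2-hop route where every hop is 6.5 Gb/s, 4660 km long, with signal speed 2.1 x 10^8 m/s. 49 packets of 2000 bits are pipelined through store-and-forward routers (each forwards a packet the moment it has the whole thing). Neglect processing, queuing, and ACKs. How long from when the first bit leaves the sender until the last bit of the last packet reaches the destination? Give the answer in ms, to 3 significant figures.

44.4 ms

Per-hop transmission t_tx = L/R = 2000/6500000000 = 0.000307692 ms.
Per-hop propagation t_prop = 4660000/210000000 = 22.1905 ms.
Pipeline fill: first packet needs 2·t_tx to clear all hops; remaining 48 packets each add one t_tx.
Total = (2+49-1)·t_tx + 2·t_prop = 50·0.000307692 + 2·22.1905 = 44.4 ms.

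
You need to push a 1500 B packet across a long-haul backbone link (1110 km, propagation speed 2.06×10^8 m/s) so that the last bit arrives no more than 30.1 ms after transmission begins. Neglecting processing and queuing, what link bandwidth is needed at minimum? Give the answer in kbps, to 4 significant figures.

485.6 kbps

L = 12000 bits.
Propagation delay = 1110000 / 206000000 = 5.38835 ms.
Transmission budget = 30.1 − 5.38835 = 24.7117 ms.
R ≥ L / t_tx = 12000 bits / 0.0247117 s = 485.6 kbps.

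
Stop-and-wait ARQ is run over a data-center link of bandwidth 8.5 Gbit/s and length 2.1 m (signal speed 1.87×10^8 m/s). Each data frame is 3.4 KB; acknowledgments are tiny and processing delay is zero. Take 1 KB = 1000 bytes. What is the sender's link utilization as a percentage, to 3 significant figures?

99.3 %

t_tx = L/R = 27200/8500000000 = 3.2e-06 s.
t_prop = 2.1/187000000 = 1.12299e-08 s; RTT = 2.24599e-08 s.
Cycle = t_tx + RTT = 3.22246e-06 s.
Utilization = t_tx / cycle = 3.2e-06/3.22246e-06 = 99.3 %.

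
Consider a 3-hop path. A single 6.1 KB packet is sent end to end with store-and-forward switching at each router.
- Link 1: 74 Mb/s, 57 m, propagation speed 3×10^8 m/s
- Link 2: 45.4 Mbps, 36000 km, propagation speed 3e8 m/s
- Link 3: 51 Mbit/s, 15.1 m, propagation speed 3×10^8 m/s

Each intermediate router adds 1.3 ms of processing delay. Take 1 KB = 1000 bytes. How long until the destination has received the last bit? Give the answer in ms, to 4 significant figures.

125.3 ms

L = 48800 bits.
Transmission delays (L/R per hop): 0.659459, 1.07489, 0.956863 ms; sum = 2.69121 ms.
Propagation delays (d/s per hop): 0.00019, 120, 5.03333e-05 ms; sum = 120 ms.
Processing at 2 router(s): 2 × 1.3 ms = 2.6 ms.
End-to-end = 125.3 ms.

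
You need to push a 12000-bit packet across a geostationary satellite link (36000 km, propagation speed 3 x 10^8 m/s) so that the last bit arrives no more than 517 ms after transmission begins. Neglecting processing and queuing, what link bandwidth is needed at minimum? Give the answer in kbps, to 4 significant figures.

Propagation delay = 36000000 / 300000000 = 120 ms.
Transmission budget = 517 − 120 = 397 ms.
R ≥ L / t_tx = 12000 bits / 0.397 s = 30.23 kbps.

30.23 kbps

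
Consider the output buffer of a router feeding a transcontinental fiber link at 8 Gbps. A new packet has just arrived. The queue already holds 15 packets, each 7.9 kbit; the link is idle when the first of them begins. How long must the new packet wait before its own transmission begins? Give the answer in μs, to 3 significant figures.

14.8 μs

Each queued packet: L/R = 7900/8000000000 = 0.9875 μs.
15 queued → 14.8125 μs.
Queuing delay = 14.8 μs.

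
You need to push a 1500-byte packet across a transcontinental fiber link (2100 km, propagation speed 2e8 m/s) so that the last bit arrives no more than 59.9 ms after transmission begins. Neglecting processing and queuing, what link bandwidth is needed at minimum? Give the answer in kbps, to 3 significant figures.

L = 12000 bits.
Propagation delay = 2100000 / 200000000 = 10.5 ms.
Transmission budget = 59.9 − 10.5 = 49.4 ms.
R ≥ L / t_tx = 12000 bits / 0.0494 s = 243 kbps.

243 kbps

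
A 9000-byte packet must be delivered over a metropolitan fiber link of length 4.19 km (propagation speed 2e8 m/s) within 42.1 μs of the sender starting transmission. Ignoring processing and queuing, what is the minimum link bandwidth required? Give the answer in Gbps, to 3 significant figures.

3.40 Gbps

L = 72000 bits.
Propagation delay = 4190 / 200000000 = 20.95 μs.
Transmission budget = 42.1 − 20.95 = 21.15 μs.
R ≥ L / t_tx = 72000 bits / 2.115e-05 s = 3.40 Gbps.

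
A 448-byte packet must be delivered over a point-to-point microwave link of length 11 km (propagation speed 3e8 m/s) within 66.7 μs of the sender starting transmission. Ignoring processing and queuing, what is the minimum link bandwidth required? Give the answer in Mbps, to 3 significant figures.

119 Mbps

L = 3584 bits.
Propagation delay = 11000 / 300000000 = 36.6667 μs.
Transmission budget = 66.7 − 36.6667 = 30.0333 μs.
R ≥ L / t_tx = 3584 bits / 3.00333e-05 s = 119 Mbps.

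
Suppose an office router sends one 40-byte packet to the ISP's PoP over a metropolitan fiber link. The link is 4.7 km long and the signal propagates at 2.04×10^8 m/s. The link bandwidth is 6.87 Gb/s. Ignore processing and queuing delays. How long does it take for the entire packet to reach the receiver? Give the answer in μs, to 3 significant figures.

23.1 μs

L = 40 × 8 = 320 bits.
Transmission delay = L/R = 320 / 6870000000 = 0.0465793 μs.
Propagation delay = d/s = 4700 m / 204000000 m/s = 23.0392 μs.
Total = 23.1 μs.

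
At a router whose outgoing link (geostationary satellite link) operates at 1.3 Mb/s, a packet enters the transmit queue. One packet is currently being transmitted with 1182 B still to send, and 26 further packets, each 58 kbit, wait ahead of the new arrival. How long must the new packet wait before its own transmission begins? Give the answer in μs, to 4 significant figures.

Each queued packet: L/R = 58000/1300000 = 44615.4 μs.
26 queued → 1160000 μs.
Plus remaining 9456 bits of current packet: 7273.85 μs.
Queuing delay = 1167000 μs.

1167000 μs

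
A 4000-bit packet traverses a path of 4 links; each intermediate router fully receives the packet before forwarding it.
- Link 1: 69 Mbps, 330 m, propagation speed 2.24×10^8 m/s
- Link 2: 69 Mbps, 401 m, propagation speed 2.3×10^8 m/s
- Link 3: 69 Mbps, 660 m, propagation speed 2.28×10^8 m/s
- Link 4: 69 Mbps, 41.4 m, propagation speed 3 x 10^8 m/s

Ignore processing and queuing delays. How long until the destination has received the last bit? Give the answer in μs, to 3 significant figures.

238 μs

Transmission delay per hop = L/R = 4000/69000000 = 57.971 μs; 4 hops → 231.884 μs.
Propagation delays (d/s per hop): 1.47321, 1.74348, 2.89474, 0.138 μs; sum = 6.24943 μs.
End-to-end = 238 μs.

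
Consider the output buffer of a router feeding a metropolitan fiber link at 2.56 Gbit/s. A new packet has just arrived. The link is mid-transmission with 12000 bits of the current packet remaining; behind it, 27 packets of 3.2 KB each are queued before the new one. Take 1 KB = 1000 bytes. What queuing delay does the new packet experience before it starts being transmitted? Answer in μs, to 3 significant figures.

Each queued packet: L/R = 25600/2560000000 = 10 μs.
27 queued → 270 μs.
Plus remaining 12000 bits of current packet: 4.6875 μs.
Queuing delay = 275 μs.

275 μs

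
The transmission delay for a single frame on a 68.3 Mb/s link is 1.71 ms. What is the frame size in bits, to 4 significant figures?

L = R × t_tx = 68300000 b/s × 0.00171 s = 116793 bits.

116800 bits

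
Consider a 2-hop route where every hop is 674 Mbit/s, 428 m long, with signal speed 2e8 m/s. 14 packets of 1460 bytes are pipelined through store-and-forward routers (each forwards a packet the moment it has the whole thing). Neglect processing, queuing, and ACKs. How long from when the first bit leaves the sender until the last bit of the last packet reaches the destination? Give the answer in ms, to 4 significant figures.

Per-hop transmission t_tx = L/R = 11680/674000000 = 0.0173294 ms.
Per-hop propagation t_prop = 428/200000000 = 0.00214 ms.
Pipeline fill: first packet needs 2·t_tx to clear all hops; remaining 13 packets each add one t_tx.
Total = (2+14-1)·t_tx + 2·t_prop = 15·0.0173294 + 2·0.00214 = 0.2642 ms.

0.2642 ms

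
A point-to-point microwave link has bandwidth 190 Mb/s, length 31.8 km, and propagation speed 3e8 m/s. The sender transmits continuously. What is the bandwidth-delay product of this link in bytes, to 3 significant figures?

2520 bytes

Propagation delay = 31800 / 300000000 = 0.000106 s.
BDP = R × t_prop = 190000000 × 0.000106 = 20140 bits.
In bytes: 20140/8 = 2520 bytes.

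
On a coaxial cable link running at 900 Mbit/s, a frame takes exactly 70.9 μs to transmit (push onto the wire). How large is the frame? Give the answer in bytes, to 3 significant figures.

L = R × t_tx = 900000000 b/s × 7.09e-05 s = 63810 bits.
In bytes: 63810 / 8 = 7980 bytes.

7980 bytes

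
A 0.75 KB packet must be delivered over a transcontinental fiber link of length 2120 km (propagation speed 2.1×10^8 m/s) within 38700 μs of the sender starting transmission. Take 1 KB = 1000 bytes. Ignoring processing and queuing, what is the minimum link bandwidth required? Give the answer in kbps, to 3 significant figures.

L = 6000 bits.
Propagation delay = 2120000 / 210000000 = 10095.2 μs.
Transmission budget = 38700 − 10095.2 = 28604.8 μs.
R ≥ L / t_tx = 6000 bits / 0.0286048 s = 210 kbps.

210 kbps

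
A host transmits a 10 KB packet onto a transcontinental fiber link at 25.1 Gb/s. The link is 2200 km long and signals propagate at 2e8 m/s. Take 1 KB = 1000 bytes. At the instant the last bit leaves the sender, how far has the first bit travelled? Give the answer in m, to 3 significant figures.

637 m

t_tx = L/R = 80000/25100000000 = 3.18725e-06 s.
Distance = s × t_tx = 200000000 × 3.18725e-06 = 637 m.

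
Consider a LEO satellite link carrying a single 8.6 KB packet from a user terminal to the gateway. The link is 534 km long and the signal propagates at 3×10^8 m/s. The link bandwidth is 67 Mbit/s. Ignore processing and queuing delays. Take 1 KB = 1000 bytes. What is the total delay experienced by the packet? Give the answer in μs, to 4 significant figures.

2807 μs

L = 68800 bits.
Transmission delay = L/R = 68800 / 67000000 = 1026.87 μs.
Propagation delay = d/s = 534000 m / 300000000 m/s = 1780 μs.
Total = 2807 μs.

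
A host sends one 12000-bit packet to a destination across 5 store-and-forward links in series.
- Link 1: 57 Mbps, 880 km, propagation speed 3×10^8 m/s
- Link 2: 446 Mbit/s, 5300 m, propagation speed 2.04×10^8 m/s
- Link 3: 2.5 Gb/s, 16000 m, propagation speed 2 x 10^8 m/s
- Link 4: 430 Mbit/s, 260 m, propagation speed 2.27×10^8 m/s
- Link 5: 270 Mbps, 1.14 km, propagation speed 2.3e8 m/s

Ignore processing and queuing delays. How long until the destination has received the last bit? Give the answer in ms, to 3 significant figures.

Transmission delays (L/R per hop): 0.210526, 0.0269058, 0.0048, 0.027907, 0.0444444 ms; sum = 0.314584 ms.
Propagation delays (d/s per hop): 2.93333, 0.0259804, 0.08, 0.00114537, 0.00495652 ms; sum = 3.04542 ms.
End-to-end = 3.36 ms.

3.36 ms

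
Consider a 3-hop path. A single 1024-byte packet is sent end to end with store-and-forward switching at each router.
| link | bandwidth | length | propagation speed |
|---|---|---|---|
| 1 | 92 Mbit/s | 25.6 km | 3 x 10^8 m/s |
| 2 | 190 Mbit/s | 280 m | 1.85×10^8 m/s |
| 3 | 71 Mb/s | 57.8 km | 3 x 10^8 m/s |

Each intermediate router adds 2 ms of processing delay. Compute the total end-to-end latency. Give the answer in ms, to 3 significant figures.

4.53 ms

L = 1024 × 8 = 8192 bits.
Transmission delays (L/R per hop): 0.0890435, 0.0431158, 0.11538 ms; sum = 0.24754 ms.
Propagation delays (d/s per hop): 0.0853333, 0.00151351, 0.192667 ms; sum = 0.279514 ms.
Processing at 2 router(s): 2 × 2 ms = 4 ms.
End-to-end = 4.53 ms.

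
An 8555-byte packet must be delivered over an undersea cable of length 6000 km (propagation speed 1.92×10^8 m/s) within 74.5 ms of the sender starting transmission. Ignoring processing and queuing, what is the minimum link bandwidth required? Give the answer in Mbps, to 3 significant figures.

1.58 Mbps

L = 68440 bits.
Propagation delay = 6000000 / 192000000 = 31.25 ms.
Transmission budget = 74.5 − 31.25 = 43.25 ms.
R ≥ L / t_tx = 68440 bits / 0.04325 s = 1.58 Mbps.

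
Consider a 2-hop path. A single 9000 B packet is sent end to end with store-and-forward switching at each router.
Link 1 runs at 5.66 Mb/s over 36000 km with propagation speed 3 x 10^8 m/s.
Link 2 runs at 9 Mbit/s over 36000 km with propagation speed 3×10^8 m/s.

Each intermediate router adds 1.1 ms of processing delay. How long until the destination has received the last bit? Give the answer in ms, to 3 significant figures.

262 ms

L = 9000 × 8 = 72000 bits.
Transmission delays (L/R per hop): 12.7208, 8 ms; sum = 20.7208 ms.
Propagation delays (d/s per hop): 120, 120 ms; sum = 240 ms.
Processing at 1 router(s): 1 × 1.1 ms = 1.1 ms.
End-to-end = 262 ms.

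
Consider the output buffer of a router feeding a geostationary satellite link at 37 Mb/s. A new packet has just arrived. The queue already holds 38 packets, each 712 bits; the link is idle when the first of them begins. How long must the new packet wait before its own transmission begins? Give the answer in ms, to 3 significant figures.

Each queued packet: L/R = 712/37000000 = 0.0192432 ms.
38 queued → 0.731243 ms.
Queuing delay = 0.731 ms.

0.731 ms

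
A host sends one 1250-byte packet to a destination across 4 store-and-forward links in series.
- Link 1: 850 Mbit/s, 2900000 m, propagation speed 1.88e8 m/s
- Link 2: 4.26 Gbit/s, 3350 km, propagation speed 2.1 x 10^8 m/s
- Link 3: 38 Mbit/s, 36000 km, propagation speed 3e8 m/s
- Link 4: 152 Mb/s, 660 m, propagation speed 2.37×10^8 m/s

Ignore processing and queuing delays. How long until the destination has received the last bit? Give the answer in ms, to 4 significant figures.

151.7 ms

L = 1250 × 8 = 10000 bits.
Transmission delays (L/R per hop): 0.0117647, 0.00234742, 0.263158, 0.0657895 ms; sum = 0.343059 ms.
Propagation delays (d/s per hop): 15.4255, 15.9524, 120, 0.00278481 ms; sum = 151.381 ms.
End-to-end = 151.7 ms.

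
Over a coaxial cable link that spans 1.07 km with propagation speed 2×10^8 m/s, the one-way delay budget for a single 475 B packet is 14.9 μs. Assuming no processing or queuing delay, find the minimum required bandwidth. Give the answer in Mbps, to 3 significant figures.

L = 3800 bits.
Propagation delay = 1070 / 200000000 = 5.35 μs.
Transmission budget = 14.9 − 5.35 = 9.55 μs.
R ≥ L / t_tx = 3800 bits / 9.55e-06 s = 398 Mbps.

398 Mbps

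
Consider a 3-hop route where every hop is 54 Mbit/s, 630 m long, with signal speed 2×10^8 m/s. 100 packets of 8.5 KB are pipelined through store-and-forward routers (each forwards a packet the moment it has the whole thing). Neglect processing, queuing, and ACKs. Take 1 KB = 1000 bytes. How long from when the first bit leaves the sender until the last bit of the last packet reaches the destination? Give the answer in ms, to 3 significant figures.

Per-hop transmission t_tx = L/R = 68000/54000000 = 1.25926 ms.
Per-hop propagation t_prop = 630/200000000 = 0.00315 ms.
Pipeline fill: first packet needs 3·t_tx to clear all hops; remaining 99 packets each add one t_tx.
Total = (3+100-1)·t_tx + 3·t_prop = 102·1.25926 + 3·0.00315 = 128 ms.

128 ms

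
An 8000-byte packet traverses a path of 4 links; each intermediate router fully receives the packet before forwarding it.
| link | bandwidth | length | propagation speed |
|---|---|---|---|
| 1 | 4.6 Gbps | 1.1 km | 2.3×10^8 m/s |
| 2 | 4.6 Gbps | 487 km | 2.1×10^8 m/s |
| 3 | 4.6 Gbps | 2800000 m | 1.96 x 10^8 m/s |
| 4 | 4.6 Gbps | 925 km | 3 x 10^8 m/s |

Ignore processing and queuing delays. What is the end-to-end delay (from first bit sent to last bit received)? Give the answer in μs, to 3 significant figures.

L = 8000 × 8 = 64000 bits.
Transmission delay per hop = L/R = 64000/4600000000 = 13.913 μs; 4 hops → 55.6522 μs.
Propagation delays (d/s per hop): 4.78261, 2319.05, 14285.7, 3083.33 μs; sum = 19692.9 μs.
End-to-end = 19700 μs.

19700 μs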